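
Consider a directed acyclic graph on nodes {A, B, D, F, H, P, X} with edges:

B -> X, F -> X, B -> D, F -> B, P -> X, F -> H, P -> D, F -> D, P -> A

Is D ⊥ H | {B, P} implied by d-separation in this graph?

No

We examine all 5 paths between D and H:
  1. D ← B → X ← F → H — B:fork[blocks]; X:collider[blocks]; F:fork[open] ⇒ blocked
  2. D ← B ← F → H — B:chain[blocks]; F:fork[open] ⇒ blocked
  3. D ← F → H — F:fork[open] ⇒ active
  4. D ← P → X ← B ← F → H — P:fork[blocks]; X:collider[blocks]; B:chain[blocks]; F:fork[open] ⇒ blocked
  5. D ← P → X ← F → H — P:fork[blocks]; X:collider[blocks]; F:fork[open] ⇒ blocked
Since the path D ← F → H is active, D and H are not d-separated given {B, P}.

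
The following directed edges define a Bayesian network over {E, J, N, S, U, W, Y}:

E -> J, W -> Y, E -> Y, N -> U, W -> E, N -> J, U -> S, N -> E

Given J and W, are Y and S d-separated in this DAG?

No

There are 4 undirected paths between Y and S; checking each against the conditioning set {J, W}:
Path 1: Y ← E ← N → U → S
  E is a chain and E is not conditioned on; N is a fork and N is not conditioned on; U is a chain and U is not conditioned on — no node blocks this path, so it is active.
Path 2: Y ← E → J ← N → U → S
  E is a fork and E is not conditioned on; J is a collider and J is conditioned on, which opens it; N is a fork and N is not conditioned on; U is a chain and U is not conditioned on — no node blocks this path, so it is active.
Path 3: Y ← W → E ← N → U → S
  W is a fork here and W is conditioned on, so the path is blocked at W.
Path 4: Y ← W → E → J ← N → U → S
  W is a fork here and W is conditioned on, so the path is blocked at W.
At least one path is unblocked, so d-separation fails.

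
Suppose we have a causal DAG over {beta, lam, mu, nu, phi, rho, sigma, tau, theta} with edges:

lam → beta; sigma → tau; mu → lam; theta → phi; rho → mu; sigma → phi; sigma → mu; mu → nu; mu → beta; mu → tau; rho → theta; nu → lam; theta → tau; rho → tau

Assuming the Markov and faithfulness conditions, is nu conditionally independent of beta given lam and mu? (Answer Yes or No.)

There are 4 undirected paths between nu and beta; checking each against the conditioning set {lam, mu}:
Path 1: nu → lam → beta
  lam is a chain here and lam is conditioned on, so the path is blocked at lam.
Path 2: nu → lam ← mu → beta
  mu is a fork here and mu is conditioned on, so the path is blocked at mu.
Path 3: nu ← mu → lam → beta
  mu is a fork here and mu is conditioned on, so the path is blocked at mu.
Path 4: nu ← mu → beta
  mu is a fork here and mu is conditioned on, so the path is blocked at mu.
Every path is blocked, so nu and beta are d-separated given {lam, mu}.

Yes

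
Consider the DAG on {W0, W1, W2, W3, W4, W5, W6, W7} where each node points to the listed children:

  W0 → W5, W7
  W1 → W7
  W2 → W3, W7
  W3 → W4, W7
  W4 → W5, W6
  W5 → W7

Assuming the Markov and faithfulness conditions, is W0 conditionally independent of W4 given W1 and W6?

Yes

Enumerating the 6 paths from W0 to W4 and testing each for blocking by {W1, W6}:
  1. W0 → W5 → W7 ← W3 → W4 — W5:chain[open]; W7:collider[blocks]; W3:fork[open] ⇒ blocked
  2. W0 → W5 → W7 ← W2 → W3 → W4 — W5:chain[open]; W7:collider[blocks]; W2:fork[open]; W3:chain[open] ⇒ blocked
  3. W0 → W5 ← W4 — W5:collider[blocks] ⇒ blocked
  4. W0 → W7 ← W5 ← W4 — W7:collider[blocks]; W5:chain[open] ⇒ blocked
  5. W0 → W7 ← W3 → W4 — W7:collider[blocks]; W3:fork[open] ⇒ blocked
  6. W0 → W7 ← W2 → W3 → W4 — W7:collider[blocks]; W2:fork[open]; W3:chain[open] ⇒ blocked
Every path is blocked, so W0 and W4 are d-separated given {W1, W6}.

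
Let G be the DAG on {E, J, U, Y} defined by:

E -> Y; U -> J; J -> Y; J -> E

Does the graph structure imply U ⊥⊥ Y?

There are 2 undirected paths between U and Y; checking each against the conditioning set ∅:
Path 1: U → J → Y
  J is a chain and J is not conditioned on — no node blocks this path, so it is active.
Path 2: U → J → E → Y
  J is a chain and J is not conditioned on; E is a chain and E is not conditioned on — no node blocks this path, so it is active.
Since the path U → J → Y is active, U and Y are not d-separated given ∅.

No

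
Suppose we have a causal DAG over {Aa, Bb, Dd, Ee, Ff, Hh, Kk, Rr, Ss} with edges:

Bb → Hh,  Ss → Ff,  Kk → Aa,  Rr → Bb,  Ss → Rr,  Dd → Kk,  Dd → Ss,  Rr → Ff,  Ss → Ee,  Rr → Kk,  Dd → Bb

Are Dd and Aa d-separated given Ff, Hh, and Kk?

There are 4 undirected paths between Dd and Aa; checking each against the conditioning set {Ff, Hh, Kk}:
  1. Dd → Bb ← Rr → Kk → Aa — Bb:collider[open]; Rr:fork[open]; Kk:chain[blocks] ⇒ blocked
  2. Dd → Ss → Ff ← Rr → Kk → Aa — Ss:chain[open]; Ff:collider[open]; Rr:fork[open]; Kk:chain[blocks] ⇒ blocked
  3. Dd → Ss → Rr → Kk → Aa — Ss:chain[open]; Rr:chain[open]; Kk:chain[blocks] ⇒ blocked
  4. Dd → Kk → Aa — Kk:chain[blocks] ⇒ blocked
All paths are blocked; Dd ⊥ Aa | {Ff, Hh, Kk} holds.

Yes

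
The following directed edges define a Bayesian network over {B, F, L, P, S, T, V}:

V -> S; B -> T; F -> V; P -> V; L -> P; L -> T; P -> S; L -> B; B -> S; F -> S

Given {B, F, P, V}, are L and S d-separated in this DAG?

Yes

There are 5 undirected paths between L and S; checking each against the conditioning set {B, F, P, V}:
Path 1: L → P → S
  P is a chain here and P is conditioned on, so the path is blocked at P.
Path 2: L → P → V → S
  P is a chain here and P is conditioned on, so the path is blocked at P.
Path 3: L → P → V ← F → S
  P is a chain here and P is conditioned on, so the path is blocked at P.
Path 4: L → T ← B → S
  T is a collider here and neither T nor any of its descendants is conditioned on, so the collider stays closed — the path is blocked at T.
Path 5: L → B → S
  B is a chain here and B is conditioned on, so the path is blocked at B.
Every path is blocked, so L and S are d-separated given {B, F, P, V}.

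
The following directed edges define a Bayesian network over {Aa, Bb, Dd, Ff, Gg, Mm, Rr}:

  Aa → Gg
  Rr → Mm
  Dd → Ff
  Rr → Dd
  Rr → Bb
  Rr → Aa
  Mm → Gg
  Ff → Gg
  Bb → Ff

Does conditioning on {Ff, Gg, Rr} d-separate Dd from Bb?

Enumerating the 6 paths from Dd to Bb and testing each for blocking by {Ff, Gg, Rr}:
Path 1: Dd → Ff → Gg ← Aa ← Rr → Bb
  Ff is a chain here and Ff is conditioned on, so the path is blocked at Ff.
Path 2: Dd → Ff → Gg ← Mm ← Rr → Bb
  Ff is a chain here and Ff is conditioned on, so the path is blocked at Ff.
Path 3: Dd → Ff ← Bb
  Ff is a collider and Ff is conditioned on, which opens it — no node blocks this path, so it is active.
Path 4: Dd ← Rr → Bb
  Rr is a fork here and Rr is conditioned on, so the path is blocked at Rr.
Path 5: Dd ← Rr → Aa → Gg ← Ff ← Bb
  Rr is a fork here and Rr is conditioned on, so the path is blocked at Rr.
Path 6: Dd ← Rr → Mm → Gg ← Ff ← Bb
  Rr is a fork here and Rr is conditioned on, so the path is blocked at Rr.
Because an active path exists, Dd and Bb are not d-separated.

No — Dd and Bb are not d-separated given {Ff, Gg, Rr}.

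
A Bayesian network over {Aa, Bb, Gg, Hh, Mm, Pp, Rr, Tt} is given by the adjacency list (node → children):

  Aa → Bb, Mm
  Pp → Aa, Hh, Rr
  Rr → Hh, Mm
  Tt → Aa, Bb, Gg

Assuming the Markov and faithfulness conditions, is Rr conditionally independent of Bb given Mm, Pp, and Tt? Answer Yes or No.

6 paths connect Rr and Bb; each must be blocked for d-separation to hold:
Path 1: Rr → Mm ← Aa → Bb
  Mm is a collider and Mm is conditioned on, which opens it; Aa is a fork and Aa is not conditioned on — no node blocks this path, so it is active.
Path 2: Rr → Mm ← Aa ← Tt → Bb
  Tt is a fork here and Tt is conditioned on, so the path is blocked at Tt.
Path 3: Rr → Hh ← Pp → Aa → Bb
  Hh is a collider here and neither Hh nor any of its descendants is conditioned on, so the collider stays closed — the path is blocked at Hh.
Path 4: Rr → Hh ← Pp → Aa ← Tt → Bb
  Hh is a collider here and neither Hh nor any of its descendants is conditioned on, so the collider stays closed — the path is blocked at Hh.
Path 5: Rr ← Pp → Aa → Bb
  Pp is a fork here and Pp is conditioned on, so the path is blocked at Pp.
Path 6: Rr ← Pp → Aa ← Tt → Bb
  Pp is a fork here and Pp is conditioned on, so the path is blocked at Pp.
Since the path Rr → Mm ← Aa → Bb is active, Rr and Bb are not d-separated given {Mm, Pp, Tt}.

No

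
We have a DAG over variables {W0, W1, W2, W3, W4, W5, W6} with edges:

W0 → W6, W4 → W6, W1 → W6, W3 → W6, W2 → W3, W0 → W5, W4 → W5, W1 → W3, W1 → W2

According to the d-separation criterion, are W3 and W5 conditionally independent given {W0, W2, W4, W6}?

We examine all 6 paths between W3 and W5:
  1. W3 ← W1 → W6 ← W0 → W5 — W1:fork[open]; W6:collider[open]; W0:fork[blocks] ⇒ blocked
  2. W3 ← W1 → W6 ← W4 → W5 — W1:fork[open]; W6:collider[open]; W4:fork[blocks] ⇒ blocked
  3. W3 → W6 ← W0 → W5 — W6:collider[open]; W0:fork[blocks] ⇒ blocked
  4. W3 → W6 ← W4 → W5 — W6:collider[open]; W4:fork[blocks] ⇒ blocked
  5. W3 ← W2 ← W1 → W6 ← W0 → W5 — W2:chain[blocks]; W1:fork[open]; W6:collider[open]; W0:fork[blocks] ⇒ blocked
  6. W3 ← W2 ← W1 → W6 ← W4 → W5 — W2:chain[blocks]; W1:fork[open]; W6:collider[open]; W4:fork[blocks] ⇒ blocked
Since every path is blocked, d-separation holds.

Yes — W3 and W5 are d-separated given {W0, W2, W4, W6}.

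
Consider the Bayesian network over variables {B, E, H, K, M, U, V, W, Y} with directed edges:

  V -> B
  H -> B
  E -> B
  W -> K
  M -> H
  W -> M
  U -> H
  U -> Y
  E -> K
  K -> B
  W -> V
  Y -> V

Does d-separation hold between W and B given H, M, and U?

No

We examine all 6 paths between W and B:
  1. W → V ← Y ← U → H → B — V:collider[blocks]; Y:chain[open]; U:fork[blocks]; H:chain[blocks] ⇒ blocked
  2. W → V → B — V:chain[open] ⇒ active
  3. W → M → H → B — M:chain[blocks]; H:chain[blocks] ⇒ blocked
  4. W → M → H ← U → Y → V → B — M:chain[blocks]; H:collider[open]; U:fork[blocks]; Y:chain[open]; V:chain[open] ⇒ blocked
  5. W → K ← E → B — K:collider[blocks]; E:fork[open] ⇒ blocked
  6. W → K → B — K:chain[open] ⇒ active
At least one path is unblocked, so d-separation fails.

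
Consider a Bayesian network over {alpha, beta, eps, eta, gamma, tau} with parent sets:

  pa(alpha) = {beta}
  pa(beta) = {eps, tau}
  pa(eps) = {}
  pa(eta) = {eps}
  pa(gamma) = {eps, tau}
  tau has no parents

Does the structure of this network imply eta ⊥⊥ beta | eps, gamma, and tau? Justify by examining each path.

Yes

Enumerating the 2 paths from eta to beta and testing each for blocking by {eps, gamma, tau}:
Path 1: eta ← eps → beta
  eps is a fork here and eps is conditioned on, so the path is blocked at eps.
Path 2: eta ← eps → gamma ← tau → beta
  eps is a fork here and eps is conditioned on, so the path is blocked at eps.
Every path is blocked, so eta and beta are d-separated given {eps, gamma, tau}.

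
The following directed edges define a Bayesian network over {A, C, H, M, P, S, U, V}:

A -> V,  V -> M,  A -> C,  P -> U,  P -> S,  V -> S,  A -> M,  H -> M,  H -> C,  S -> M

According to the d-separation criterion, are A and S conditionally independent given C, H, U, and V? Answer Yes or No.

We examine all 6 paths between A and S:
Path 1: A → M ← S
  M is a collider here and neither M nor any of its descendants is conditioned on, so the collider stays closed — the path is blocked at M.
Path 2: A → M ← V → S
  M is a collider here and neither M nor any of its descendants is conditioned on, so the collider stays closed — the path is blocked at M.
Path 3: A → C ← H → M ← S
  H is a fork here and H is conditioned on, so the path is blocked at H.
Path 4: A → C ← H → M ← V → S
  H is a fork here and H is conditioned on, so the path is blocked at H.
Path 5: A → V → S
  V is a chain here and V is conditioned on, so the path is blocked at V.
Path 6: A → V → M ← S
  V is a chain here and V is conditioned on, so the path is blocked at V.
Since every path is blocked, d-separation holds.

Yes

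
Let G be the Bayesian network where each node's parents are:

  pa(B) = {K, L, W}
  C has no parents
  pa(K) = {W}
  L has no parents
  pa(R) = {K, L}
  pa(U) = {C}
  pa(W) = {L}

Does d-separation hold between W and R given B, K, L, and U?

We examine all 6 paths between W and R:
  1. W → B ← L → R — B:collider[open]; L:fork[blocks] ⇒ blocked
  2. W → B ← K → R — B:collider[open]; K:fork[blocks] ⇒ blocked
  3. W ← L → B ← K → R — L:fork[blocks]; B:collider[open]; K:fork[blocks] ⇒ blocked
  4. W ← L → R — L:fork[blocks] ⇒ blocked
  5. W → K → B ← L → R — K:chain[blocks]; B:collider[open]; L:fork[blocks] ⇒ blocked
  6. W → K → R — K:chain[blocks] ⇒ blocked
All paths are blocked; W ⊥ R | {B, K, L, U} holds.

Yes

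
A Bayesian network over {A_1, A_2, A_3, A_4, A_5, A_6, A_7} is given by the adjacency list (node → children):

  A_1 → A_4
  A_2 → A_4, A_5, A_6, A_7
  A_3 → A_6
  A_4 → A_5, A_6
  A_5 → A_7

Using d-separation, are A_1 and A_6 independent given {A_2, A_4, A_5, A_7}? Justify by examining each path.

We examine all 4 paths between A_1 and A_6:
Path 1: A_1 → A_4 → A_6
  A_4 is a chain here and A_4 is conditioned on, so the path is blocked at A_4.
Path 2: A_1 → A_4 → A_5 ← A_2 → A_6
  A_4 is a chain here and A_4 is conditioned on, so the path is blocked at A_4.
Path 3: A_1 → A_4 → A_5 → A_7 ← A_2 → A_6
  A_4 is a chain here and A_4 is conditioned on, so the path is blocked at A_4.
Path 4: A_1 → A_4 ← A_2 → A_6
  A_2 is a fork here and A_2 is conditioned on, so the path is blocked at A_2.
All paths are blocked; A_1 ⊥ A_6 | {A_2, A_4, A_5, A_7} holds.

Yes — A_1 and A_6 are d-separated given {A_2, A_4, A_5, A_7}.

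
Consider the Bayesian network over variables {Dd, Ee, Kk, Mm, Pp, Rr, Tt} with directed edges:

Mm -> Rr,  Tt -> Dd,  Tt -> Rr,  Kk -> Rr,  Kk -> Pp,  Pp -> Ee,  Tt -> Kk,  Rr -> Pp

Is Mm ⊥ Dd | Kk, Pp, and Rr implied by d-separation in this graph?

Enumerating the 3 paths from Mm to Dd and testing each for blocking by {Kk, Pp, Rr}:
  1. Mm → Rr ← Kk ← Tt → Dd — Rr:collider[open]; Kk:chain[blocks]; Tt:fork[open] ⇒ blocked
  2. Mm → Rr → Pp ← Kk ← Tt → Dd — Rr:chain[blocks]; Pp:collider[open]; Kk:chain[blocks]; Tt:fork[open] ⇒ blocked
  3. Mm → Rr ← Tt → Dd — Rr:collider[open]; Tt:fork[open] ⇒ active
Since the path Mm → Rr ← Tt → Dd is active, Mm and Dd are not d-separated given {Kk, Pp, Rr}.

No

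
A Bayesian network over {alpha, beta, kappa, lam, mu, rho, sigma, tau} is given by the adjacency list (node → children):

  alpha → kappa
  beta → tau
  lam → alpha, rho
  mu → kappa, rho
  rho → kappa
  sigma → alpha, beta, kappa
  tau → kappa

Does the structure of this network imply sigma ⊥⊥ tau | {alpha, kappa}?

We examine all 5 paths between sigma and tau:
Path 1: sigma → beta → tau
  beta is a chain and beta is not conditioned on — no node blocks this path, so it is active.
Path 2: sigma → alpha ← lam → rho ← mu → kappa ← tau
  alpha is a collider and alpha is conditioned on, which opens it; lam is a fork and lam is not conditioned on; rho is a collider and its descendant kappa is conditioned on, which opens it; mu is a fork and mu is not conditioned on; kappa is a collider and kappa is conditioned on, which opens it — no node blocks this path, so it is active.
Path 3: sigma → alpha ← lam → rho → kappa ← tau
  alpha is a collider and alpha is conditioned on, which opens it; lam is a fork and lam is not conditioned on; rho is a chain and rho is not conditioned on; kappa is a collider and kappa is conditioned on, which opens it — no node blocks this path, so it is active.
Path 4: sigma → alpha → kappa ← tau
  alpha is a chain here and alpha is conditioned on, so the path is blocked at alpha.
Path 5: sigma → kappa ← tau
  kappa is a collider and kappa is conditioned on, which opens it — no node blocks this path, so it is active.
At least one path is unblocked, so d-separation fails.

No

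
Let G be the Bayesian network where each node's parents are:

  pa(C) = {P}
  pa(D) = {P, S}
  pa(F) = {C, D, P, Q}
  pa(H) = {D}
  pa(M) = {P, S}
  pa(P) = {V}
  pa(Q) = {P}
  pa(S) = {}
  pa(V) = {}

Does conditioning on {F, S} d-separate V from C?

No

Enumerating the 5 paths from V to C and testing each for blocking by {F, S}:
  1. V → P → M ← S → D → F ← C — P:chain[open]; M:collider[blocks]; S:fork[blocks]; D:chain[open]; F:collider[open] ⇒ blocked
  2. V → P → F ← C — P:chain[open]; F:collider[open] ⇒ active
  3. V → P → Q → F ← C — P:chain[open]; Q:chain[open]; F:collider[open] ⇒ active
  4. V → P → D → F ← C — P:chain[open]; D:chain[open]; F:collider[open] ⇒ active
  5. V → P → C — P:chain[open] ⇒ active
At least one path is unblocked, so d-separation fails.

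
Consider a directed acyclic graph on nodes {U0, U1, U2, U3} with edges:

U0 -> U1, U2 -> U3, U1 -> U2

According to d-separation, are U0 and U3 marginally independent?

There is one path between U0 and U3:
Path 1: U0 → U1 → U2 → U3
  U1 is a chain and U1 is not conditioned on; U2 is a chain and U2 is not conditioned on — no node blocks this path, so it is active.
At least one path is unblocked, so d-separation fails.

No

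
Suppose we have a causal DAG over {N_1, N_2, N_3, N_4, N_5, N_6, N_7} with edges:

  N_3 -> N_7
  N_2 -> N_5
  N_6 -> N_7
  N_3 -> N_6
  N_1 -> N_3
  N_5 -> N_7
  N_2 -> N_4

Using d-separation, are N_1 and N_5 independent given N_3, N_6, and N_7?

Enumerating the 2 paths from N_1 to N_5 and testing each for blocking by {N_3, N_6, N_7}:
Path 1: N_1 → N_3 → N_6 → N_7 ← N_5
  N_3 is a chain here and N_3 is conditioned on, so the path is blocked at N_3.
Path 2: N_1 → N_3 → N_7 ← N_5
  N_3 is a chain here and N_3 is conditioned on, so the path is blocked at N_3.
Since every path is blocked, d-separation holds.

Yes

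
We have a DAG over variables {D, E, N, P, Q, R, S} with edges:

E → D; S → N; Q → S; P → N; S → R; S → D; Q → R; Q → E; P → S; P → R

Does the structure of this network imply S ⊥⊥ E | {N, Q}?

5 paths connect S and E; each must be blocked for d-separation to hold:
  1. S → D ← E — D:collider[blocks] ⇒ blocked
  2. S ← P → R ← Q → E — P:fork[open]; R:collider[blocks]; Q:fork[blocks] ⇒ blocked
  3. S → N ← P → R ← Q → E — N:collider[open]; P:fork[open]; R:collider[blocks]; Q:fork[blocks] ⇒ blocked
  4. S ← Q → E — Q:fork[blocks] ⇒ blocked
  5. S → R ← Q → E — R:collider[blocks]; Q:fork[blocks] ⇒ blocked
Since every path is blocked, d-separation holds.

Yes — S and E are d-separated given {N, Q}.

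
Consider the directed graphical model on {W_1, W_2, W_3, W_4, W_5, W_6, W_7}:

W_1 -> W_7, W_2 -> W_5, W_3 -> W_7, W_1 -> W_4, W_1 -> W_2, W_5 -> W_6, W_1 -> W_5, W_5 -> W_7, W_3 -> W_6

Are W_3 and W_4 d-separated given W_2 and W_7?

We examine all 6 paths between W_3 and W_4:
Path 1: W_3 → W_6 ← W_5 ← W_1 → W_4
  W_6 is a collider here and neither W_6 nor any of its descendants is conditioned on, so the collider stays closed — the path is blocked at W_6.
Path 2: W_3 → W_6 ← W_5 → W_7 ← W_1 → W_4
  W_6 is a collider here and neither W_6 nor any of its descendants is conditioned on, so the collider stays closed — the path is blocked at W_6.
Path 3: W_3 → W_6 ← W_5 ← W_2 ← W_1 → W_4
  W_6 is a collider here and neither W_6 nor any of its descendants is conditioned on, so the collider stays closed — the path is blocked at W_6.
Path 4: W_3 → W_7 ← W_1 → W_4
  W_7 is a collider and W_7 is conditioned on, which opens it; W_1 is a fork and W_1 is not conditioned on — no node blocks this path, so it is active.
Path 5: W_3 → W_7 ← W_5 ← W_1 → W_4
  W_7 is a collider and W_7 is conditioned on, which opens it; W_5 is a chain and W_5 is not conditioned on; W_1 is a fork and W_1 is not conditioned on — no node blocks this path, so it is active.
Path 6: W_3 → W_7 ← W_5 ← W_2 ← W_1 → W_4
  W_2 is a chain here and W_2 is conditioned on, so the path is blocked at W_2.
At least one path is unblocked, so d-separation fails.

No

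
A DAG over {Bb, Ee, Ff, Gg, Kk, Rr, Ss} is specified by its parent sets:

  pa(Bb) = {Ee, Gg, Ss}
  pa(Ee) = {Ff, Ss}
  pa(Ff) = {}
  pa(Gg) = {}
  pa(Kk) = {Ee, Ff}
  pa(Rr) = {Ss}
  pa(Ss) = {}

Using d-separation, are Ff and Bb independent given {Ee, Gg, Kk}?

We examine all 4 paths between Ff and Bb:
Path 1: Ff → Kk ← Ee ← Ss → Bb
  Ee is a chain here and Ee is conditioned on, so the path is blocked at Ee.
Path 2: Ff → Kk ← Ee → Bb
  Ee is a fork here and Ee is conditioned on, so the path is blocked at Ee.
Path 3: Ff → Ee ← Ss → Bb
  Ee is a collider and Ee is conditioned on, which opens it; Ss is a fork and Ss is not conditioned on — no node blocks this path, so it is active.
Path 4: Ff → Ee → Bb
  Ee is a chain here and Ee is conditioned on, so the path is blocked at Ee.
At least one path is unblocked, so d-separation fails.

No — Ff and Bb are not d-separated given {Ee, Gg, Kk}.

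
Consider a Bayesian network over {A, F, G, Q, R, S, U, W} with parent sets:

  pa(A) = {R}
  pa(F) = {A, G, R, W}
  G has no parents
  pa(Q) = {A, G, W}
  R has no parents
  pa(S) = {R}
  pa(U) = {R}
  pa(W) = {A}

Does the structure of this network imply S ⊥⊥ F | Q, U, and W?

No — S and F are not d-separated given {Q, U, W}.

Enumerating the 6 paths from S to F and testing each for blocking by {Q, U, W}:
Path 1: S ← R → A → Q ← W → F
  W is a fork here and W is conditioned on, so the path is blocked at W.
Path 2: S ← R → A → Q ← G → F
  R is a fork and R is not conditioned on; A is a chain and A is not conditioned on; Q is a collider and Q is conditioned on, which opens it; G is a fork and G is not conditioned on — no node blocks this path, so it is active.
Path 3: S ← R → A → W → Q ← G → F
  W is a chain here and W is conditioned on, so the path is blocked at W.
Path 4: S ← R → A → W → F
  W is a chain here and W is conditioned on, so the path is blocked at W.
Path 5: S ← R → A → F
  R is a fork and R is not conditioned on; A is a chain and A is not conditioned on — no node blocks this path, so it is active.
Path 6: S ← R → F
  R is a fork and R is not conditioned on — no node blocks this path, so it is active.
Since the path S ← R → A → Q ← G → F is active, S and F are not d-separated given {Q, U, W}.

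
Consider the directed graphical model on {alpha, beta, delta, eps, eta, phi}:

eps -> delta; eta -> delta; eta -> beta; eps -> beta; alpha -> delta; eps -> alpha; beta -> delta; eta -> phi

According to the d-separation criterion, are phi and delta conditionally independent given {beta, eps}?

4 paths connect phi and delta; each must be blocked for d-separation to hold:
  1. phi ← eta → delta — eta:fork[open] ⇒ active
  2. phi ← eta → beta → delta — eta:fork[open]; beta:chain[blocks] ⇒ blocked
  3. phi ← eta → beta ← eps → delta — eta:fork[open]; beta:collider[open]; eps:fork[blocks] ⇒ blocked
  4. phi ← eta → beta ← eps → alpha → delta — eta:fork[open]; beta:collider[open]; eps:fork[blocks]; alpha:chain[open] ⇒ blocked
At least one path is unblocked, so d-separation fails.

No — phi and delta are not d-separated given {beta, eps}.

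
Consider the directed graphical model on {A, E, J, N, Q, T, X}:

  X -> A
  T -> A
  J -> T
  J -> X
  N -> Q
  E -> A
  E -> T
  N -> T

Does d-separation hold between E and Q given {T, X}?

No

There are 3 undirected paths between E and Q; checking each against the conditioning set {T, X}:
Path 1: E → A ← X ← J → T ← N → Q
  A is a collider here and neither A nor any of its descendants is conditioned on, so the collider stays closed — the path is blocked at A.
Path 2: E → A ← T ← N → Q
  A is a collider here and neither A nor any of its descendants is conditioned on, so the collider stays closed — the path is blocked at A.
Path 3: E → T ← N → Q
  T is a collider and T is conditioned on, which opens it; N is a fork and N is not conditioned on — no node blocks this path, so it is active.
Because an active path exists, E and Q are not d-separated.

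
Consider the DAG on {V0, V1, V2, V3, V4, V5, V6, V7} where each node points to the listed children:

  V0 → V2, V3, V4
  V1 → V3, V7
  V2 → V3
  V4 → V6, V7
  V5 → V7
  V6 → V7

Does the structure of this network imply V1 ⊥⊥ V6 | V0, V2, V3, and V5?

Yes — V1 and V6 are d-separated given {V0, V2, V3, V5}.

6 paths connect V1 and V6; each must be blocked for d-separation to hold:
Path 1: V1 → V7 ← V6
  V7 is a collider here and neither V7 nor any of its descendants is conditioned on, so the collider stays closed — the path is blocked at V7.
Path 2: V1 → V7 ← V4 → V6
  V7 is a collider here and neither V7 nor any of its descendants is conditioned on, so the collider stays closed — the path is blocked at V7.
Path 3: V1 → V3 ← V0 → V4 → V6
  V0 is a fork here and V0 is conditioned on, so the path is blocked at V0.
Path 4: V1 → V3 ← V0 → V4 → V7 ← V6
  V0 is a fork here and V0 is conditioned on, so the path is blocked at V0.
Path 5: V1 → V3 ← V2 ← V0 → V4 → V6
  V2 is a chain here and V2 is conditioned on, so the path is blocked at V2.
Path 6: V1 → V3 ← V2 ← V0 → V4 → V7 ← V6
  V2 is a chain here and V2 is conditioned on, so the path is blocked at V2.
Every path is blocked, so V1 and V6 are d-separated given {V0, V2, V3, V5}.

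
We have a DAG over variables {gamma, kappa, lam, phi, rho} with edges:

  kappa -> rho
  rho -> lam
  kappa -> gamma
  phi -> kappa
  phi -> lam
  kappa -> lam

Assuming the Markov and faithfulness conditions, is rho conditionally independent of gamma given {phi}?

We examine all 3 paths between rho and gamma:
Path 1: rho → lam ← phi → kappa → gamma
  lam is a collider here and neither lam nor any of its descendants is conditioned on, so the collider stays closed — the path is blocked at lam.
Path 2: rho → lam ← kappa → gamma
  lam is a collider here and neither lam nor any of its descendants is conditioned on, so the collider stays closed — the path is blocked at lam.
Path 3: rho ← kappa → gamma
  kappa is a fork and kappa is not conditioned on — no node blocks this path, so it is active.
Since the path rho ← kappa → gamma is active, rho and gamma are not d-separated given {phi}.

No — rho and gamma are not d-separated given {phi}.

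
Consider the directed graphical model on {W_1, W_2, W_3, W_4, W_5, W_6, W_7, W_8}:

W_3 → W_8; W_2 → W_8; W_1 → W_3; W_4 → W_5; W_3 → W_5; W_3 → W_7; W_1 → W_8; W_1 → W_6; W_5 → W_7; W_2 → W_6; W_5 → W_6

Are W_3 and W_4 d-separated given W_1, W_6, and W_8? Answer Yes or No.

No

6 paths connect W_3 and W_4; each must be blocked for d-separation to hold:
Path 1: W_3 → W_7 ← W_5 ← W_4
  W_7 is a collider here and neither W_7 nor any of its descendants is conditioned on, so the collider stays closed — the path is blocked at W_7.
Path 2: W_3 ← W_1 → W_6 ← W_5 ← W_4
  W_1 is a fork here and W_1 is conditioned on, so the path is blocked at W_1.
Path 3: W_3 ← W_1 → W_8 ← W_2 → W_6 ← W_5 ← W_4
  W_1 is a fork here and W_1 is conditioned on, so the path is blocked at W_1.
Path 4: W_3 → W_8 ← W_2 → W_6 ← W_5 ← W_4
  W_8 is a collider and W_8 is conditioned on, which opens it; W_2 is a fork and W_2 is not conditioned on; W_6 is a collider and W_6 is conditioned on, which opens it; W_5 is a chain and W_5 is not conditioned on — no node blocks this path, so it is active.
Path 5: W_3 → W_8 ← W_1 → W_6 ← W_5 ← W_4
  W_1 is a fork here and W_1 is conditioned on, so the path is blocked at W_1.
Path 6: W_3 → W_5 ← W_4
  W_5 is a collider and its descendant W_6 is conditioned on, which opens it — no node blocks this path, so it is active.
Because an active path exists, W_3 and W_4 are not d-separated.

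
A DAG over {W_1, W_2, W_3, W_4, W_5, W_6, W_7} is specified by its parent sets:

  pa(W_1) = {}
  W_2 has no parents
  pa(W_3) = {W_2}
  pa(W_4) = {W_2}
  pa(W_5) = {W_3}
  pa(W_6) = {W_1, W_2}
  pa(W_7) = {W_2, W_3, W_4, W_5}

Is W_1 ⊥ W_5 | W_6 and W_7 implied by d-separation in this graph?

We examine all 6 paths between W_1 and W_5:
  1. W_1 → W_6 ← W_2 → W_4 → W_7 ← W_3 → W_5 — W_6:collider[open]; W_2:fork[open]; W_4:chain[open]; W_7:collider[open]; W_3:fork[open] ⇒ active
  2. W_1 → W_6 ← W_2 → W_4 → W_7 ← W_5 — W_6:collider[open]; W_2:fork[open]; W_4:chain[open]; W_7:collider[open] ⇒ active
  3. W_1 → W_6 ← W_2 → W_7 ← W_3 → W_5 — W_6:collider[open]; W_2:fork[open]; W_7:collider[open]; W_3:fork[open] ⇒ active
  4. W_1 → W_6 ← W_2 → W_7 ← W_5 — W_6:collider[open]; W_2:fork[open]; W_7:collider[open] ⇒ active
  5. W_1 → W_6 ← W_2 → W_3 → W_7 ← W_5 — W_6:collider[open]; W_2:fork[open]; W_3:chain[open]; W_7:collider[open] ⇒ active
  6. W_1 → W_6 ← W_2 → W_3 → W_5 — W_6:collider[open]; W_2:fork[open]; W_3:chain[open] ⇒ active
Because an active path exists, W_1 and W_5 are not d-separated.

No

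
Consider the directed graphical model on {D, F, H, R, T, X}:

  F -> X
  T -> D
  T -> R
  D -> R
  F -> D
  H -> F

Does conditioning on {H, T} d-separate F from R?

No — F and R are not d-separated given {H, T}.

We examine all 2 paths between F and R:
Path 1: F → D ← T → R
  D is a collider here and neither D nor any of its descendants is conditioned on, so the collider stays closed — the path is blocked at D.
Path 2: F → D → R
  D is a chain and D is not conditioned on — no node blocks this path, so it is active.
Because an active path exists, F and R are not d-separated.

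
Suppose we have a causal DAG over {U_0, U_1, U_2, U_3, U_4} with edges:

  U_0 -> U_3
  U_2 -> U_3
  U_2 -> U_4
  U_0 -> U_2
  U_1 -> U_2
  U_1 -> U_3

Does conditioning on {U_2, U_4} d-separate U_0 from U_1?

No

Enumerating the 4 paths from U_0 to U_1 and testing each for blocking by {U_2, U_4}:
Path 1: U_0 → U_2 ← U_1
  U_2 is a collider and U_2 is conditioned on, which opens it — no node blocks this path, so it is active.
Path 2: U_0 → U_2 → U_3 ← U_1
  U_2 is a chain here and U_2 is conditioned on, so the path is blocked at U_2.
Path 3: U_0 → U_3 ← U_2 ← U_1
  U_3 is a collider here and neither U_3 nor any of its descendants is conditioned on, so the collider stays closed — the path is blocked at U_3.
Path 4: U_0 → U_3 ← U_1
  U_3 is a collider here and neither U_3 nor any of its descendants is conditioned on, so the collider stays closed — the path is blocked at U_3.
Since the path U_0 → U_2 ← U_1 is active, U_0 and U_1 are not d-separated given {U_2, U_4}.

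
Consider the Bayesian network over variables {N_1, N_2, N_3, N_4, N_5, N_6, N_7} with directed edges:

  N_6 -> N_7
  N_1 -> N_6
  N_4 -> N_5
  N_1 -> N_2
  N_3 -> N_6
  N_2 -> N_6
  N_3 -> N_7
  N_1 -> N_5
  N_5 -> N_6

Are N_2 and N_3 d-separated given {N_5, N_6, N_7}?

Enumerating the 6 paths from N_2 to N_3 and testing each for blocking by {N_5, N_6, N_7}:
Path 1: N_2 ← N_1 → N_6 ← N_3
  N_1 is a fork and N_1 is not conditioned on; N_6 is a collider and N_6 is conditioned on, which opens it — no node blocks this path, so it is active.
Path 2: N_2 ← N_1 → N_6 → N_7 ← N_3
  N_6 is a chain here and N_6 is conditioned on, so the path is blocked at N_6.
Path 3: N_2 ← N_1 → N_5 → N_6 ← N_3
  N_5 is a chain here and N_5 is conditioned on, so the path is blocked at N_5.
Path 4: N_2 ← N_1 → N_5 → N_6 → N_7 ← N_3
  N_5 is a chain here and N_5 is conditioned on, so the path is blocked at N_5.
Path 5: N_2 → N_6 ← N_3
  N_6 is a collider and N_6 is conditioned on, which opens it — no node blocks this path, so it is active.
Path 6: N_2 → N_6 → N_7 ← N_3
  N_6 is a chain here and N_6 is conditioned on, so the path is blocked at N_6.
Since the path N_2 ← N_1 → N_6 ← N_3 is active, N_2 and N_3 are not d-separated given {N_5, N_6, N_7}.

No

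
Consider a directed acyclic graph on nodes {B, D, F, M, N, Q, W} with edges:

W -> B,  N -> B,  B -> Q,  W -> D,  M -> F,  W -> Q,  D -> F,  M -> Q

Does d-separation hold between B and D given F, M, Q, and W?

Yes

Enumerating the 4 paths from B to D and testing each for blocking by {F, M, Q, W}:
Path 1: B ← W → D
  W is a fork here and W is conditioned on, so the path is blocked at W.
Path 2: B ← W → Q ← M → F ← D
  W is a fork here and W is conditioned on, so the path is blocked at W.
Path 3: B → Q ← W → D
  W is a fork here and W is conditioned on, so the path is blocked at W.
Path 4: B → Q ← M → F ← D
  M is a fork here and M is conditioned on, so the path is blocked at M.
All paths are blocked; B ⊥ D | {F, M, Q, W} holds.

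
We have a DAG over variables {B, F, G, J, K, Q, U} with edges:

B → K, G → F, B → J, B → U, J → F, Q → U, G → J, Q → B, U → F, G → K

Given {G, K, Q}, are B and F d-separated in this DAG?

Enumerating the 6 paths from B to F and testing each for blocking by {G, K, Q}:
  1. B → J → F — J:chain[open] ⇒ active
  2. B → J ← G → F — J:collider[blocks]; G:fork[blocks] ⇒ blocked
  3. B → U → F — U:chain[open] ⇒ active
  4. B → K ← G → F — K:collider[open]; G:fork[blocks] ⇒ blocked
  5. B → K ← G → J → F — K:collider[open]; G:fork[blocks]; J:chain[open] ⇒ blocked
  6. B ← Q → U → F — Q:fork[blocks]; U:chain[open] ⇒ blocked
Because an active path exists, B and F are not d-separated.

No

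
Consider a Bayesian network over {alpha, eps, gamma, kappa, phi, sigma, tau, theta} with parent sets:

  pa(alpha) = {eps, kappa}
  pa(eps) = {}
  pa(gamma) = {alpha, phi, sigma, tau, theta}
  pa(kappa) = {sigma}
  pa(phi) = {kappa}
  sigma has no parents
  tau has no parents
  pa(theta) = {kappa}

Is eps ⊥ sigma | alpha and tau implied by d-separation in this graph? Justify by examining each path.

No

Enumerating the 6 paths from eps to sigma and testing each for blocking by {alpha, tau}:
  1. eps → alpha ← kappa ← sigma — alpha:collider[open]; kappa:chain[open] ⇒ active
  2. eps → alpha ← kappa → phi → gamma ← sigma — alpha:collider[open]; kappa:fork[open]; phi:chain[open]; gamma:collider[blocks] ⇒ blocked
  3. eps → alpha ← kappa → theta → gamma ← sigma — alpha:collider[open]; kappa:fork[open]; theta:chain[open]; gamma:collider[blocks] ⇒ blocked
  4. eps → alpha → gamma ← sigma — alpha:chain[blocks]; gamma:collider[blocks] ⇒ blocked
  5. eps → alpha → gamma ← phi ← kappa ← sigma — alpha:chain[blocks]; gamma:collider[blocks]; phi:chain[open]; kappa:chain[open] ⇒ blocked
  6. eps → alpha → gamma ← theta ← kappa ← sigma — alpha:chain[blocks]; gamma:collider[blocks]; theta:chain[open]; kappa:chain[open] ⇒ blocked
Because an active path exists, eps and sigma are not d-separated.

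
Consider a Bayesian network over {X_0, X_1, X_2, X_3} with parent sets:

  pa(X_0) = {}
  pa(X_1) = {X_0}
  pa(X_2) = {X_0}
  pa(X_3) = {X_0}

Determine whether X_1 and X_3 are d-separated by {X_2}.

No

There is one path between X_1 and X_3:
  1. X_1 ← X_0 → X_3 — X_0:fork[open] ⇒ active
Since the path X_1 ← X_0 → X_3 is active, X_1 and X_3 are not d-separated given {X_2}.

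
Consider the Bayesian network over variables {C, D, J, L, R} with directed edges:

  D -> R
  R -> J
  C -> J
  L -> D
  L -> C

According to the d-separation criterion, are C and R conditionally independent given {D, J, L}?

We examine all 2 paths between C and R:
  1. C ← L → D → R — L:fork[blocks]; D:chain[blocks] ⇒ blocked
  2. C → J ← R — J:collider[open] ⇒ active
At least one path is unblocked, so d-separation fails.

No — C and R are not d-separated given {D, J, L}.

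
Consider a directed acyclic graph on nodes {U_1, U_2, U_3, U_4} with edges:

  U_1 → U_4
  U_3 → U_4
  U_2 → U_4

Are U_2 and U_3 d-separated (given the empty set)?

There is one path between U_2 and U_3:
  1. U_2 → U_4 ← U_3 — U_4:collider[blocks] ⇒ blocked
Every path is blocked, so U_2 and U_3 are d-separated given ∅.

Yes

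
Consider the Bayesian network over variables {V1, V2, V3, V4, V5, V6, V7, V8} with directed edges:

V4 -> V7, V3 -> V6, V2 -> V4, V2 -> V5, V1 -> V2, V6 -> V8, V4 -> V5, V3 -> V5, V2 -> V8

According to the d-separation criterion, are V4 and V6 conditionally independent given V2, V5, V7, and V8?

No — V4 and V6 are not d-separated given {V2, V5, V7, V8}.

4 paths connect V4 and V6; each must be blocked for d-separation to hold:
  1. V4 ← V2 → V8 ← V6 — V2:fork[blocks]; V8:collider[open] ⇒ blocked
  2. V4 ← V2 → V5 ← V3 → V6 — V2:fork[blocks]; V5:collider[open]; V3:fork[open] ⇒ blocked
  3. V4 → V5 ← V3 → V6 — V5:collider[open]; V3:fork[open] ⇒ active
  4. V4 → V5 ← V2 → V8 ← V6 — V5:collider[open]; V2:fork[blocks]; V8:collider[open] ⇒ blocked
Since the path V4 → V5 ← V3 → V6 is active, V4 and V6 are not d-separated given {V2, V5, V7, V8}.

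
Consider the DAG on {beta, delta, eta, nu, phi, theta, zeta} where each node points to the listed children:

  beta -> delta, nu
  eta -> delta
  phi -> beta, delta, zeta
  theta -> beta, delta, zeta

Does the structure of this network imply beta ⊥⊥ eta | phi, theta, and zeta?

Yes

Enumerating the 5 paths from beta to eta and testing each for blocking by {phi, theta, zeta}:
  1. beta → delta ← eta — delta:collider[blocks] ⇒ blocked
  2. beta ← theta → delta ← eta — theta:fork[blocks]; delta:collider[blocks] ⇒ blocked
  3. beta ← theta → zeta ← phi → delta ← eta — theta:fork[blocks]; zeta:collider[open]; phi:fork[blocks]; delta:collider[blocks] ⇒ blocked
  4. beta ← phi → delta ← eta — phi:fork[blocks]; delta:collider[blocks] ⇒ blocked
  5. beta ← phi → zeta ← theta → delta ← eta — phi:fork[blocks]; zeta:collider[open]; theta:fork[blocks]; delta:collider[blocks] ⇒ blocked
All paths are blocked; beta ⊥ eta | {phi, theta, zeta} holds.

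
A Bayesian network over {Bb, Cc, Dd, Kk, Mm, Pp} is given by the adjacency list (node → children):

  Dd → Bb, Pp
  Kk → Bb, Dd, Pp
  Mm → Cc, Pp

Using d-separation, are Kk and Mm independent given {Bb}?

Yes

3 paths connect Kk and Mm; each must be blocked for d-separation to hold:
Path 1: Kk → Bb ← Dd → Pp ← Mm
  Pp is a collider here and neither Pp nor any of its descendants is conditioned on, so the collider stays closed — the path is blocked at Pp.
Path 2: Kk → Pp ← Mm
  Pp is a collider here and neither Pp nor any of its descendants is conditioned on, so the collider stays closed — the path is blocked at Pp.
Path 3: Kk → Dd → Pp ← Mm
  Pp is a collider here and neither Pp nor any of its descendants is conditioned on, so the collider stays closed — the path is blocked at Pp.
Since every path is blocked, d-separation holds.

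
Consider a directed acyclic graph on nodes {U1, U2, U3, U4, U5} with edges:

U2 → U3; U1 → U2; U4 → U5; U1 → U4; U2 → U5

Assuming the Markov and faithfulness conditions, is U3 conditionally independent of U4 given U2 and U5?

We examine all 2 paths between U3 and U4:
  1. U3 ← U2 ← U1 → U4 — U2:chain[blocks]; U1:fork[open] ⇒ blocked
  2. U3 ← U2 → U5 ← U4 — U2:fork[blocks]; U5:collider[open] ⇒ blocked
Every path is blocked, so U3 and U4 are d-separated given {U2, U5}.

Yes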